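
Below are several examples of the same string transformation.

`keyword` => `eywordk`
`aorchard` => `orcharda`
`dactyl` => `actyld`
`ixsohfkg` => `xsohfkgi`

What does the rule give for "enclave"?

Looking at the pairs, the operation is to move the first character to the end.
On "enclave" that produces "nclavee".

nclavee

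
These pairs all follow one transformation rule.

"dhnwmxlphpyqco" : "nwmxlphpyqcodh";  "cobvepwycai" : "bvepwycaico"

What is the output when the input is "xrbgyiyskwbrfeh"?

In each case the input is transformed by: move the first 2 characters to the end (rotate left by 2).
So "xrbgyiyskwbrfeh" becomes "bgyiyskwbrfehxr".

bgyiyskwbrfehxr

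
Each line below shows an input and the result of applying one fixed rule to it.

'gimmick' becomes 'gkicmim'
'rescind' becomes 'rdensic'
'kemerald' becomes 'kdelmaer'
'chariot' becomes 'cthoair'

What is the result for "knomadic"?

In each case the input is transformed by: take characters alternately from the front and the back (1st, last, 2nd, 2nd-last, ...).
Applying that to "knomadic" gives "kcniodma".

kcniodma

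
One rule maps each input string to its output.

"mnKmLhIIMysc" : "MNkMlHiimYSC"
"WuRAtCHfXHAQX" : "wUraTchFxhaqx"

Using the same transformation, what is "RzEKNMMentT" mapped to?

rZeknmmENTt

Rule — flip the case of every letter.
For "RzEKNMMentT" the result is "rZeknmmENTt".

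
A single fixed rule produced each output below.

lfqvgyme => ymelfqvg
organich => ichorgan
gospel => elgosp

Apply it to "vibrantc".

The pattern: move the first character to the end, then swap the front and back halves of the string.
Starting from "vibrantc": after the first operation, "ibrantcv"; after the second, "ntcvibra".
(Check on "lfqvgyme": → "fqvgymel" → "ymelfqvg" ✓)

ntcvibra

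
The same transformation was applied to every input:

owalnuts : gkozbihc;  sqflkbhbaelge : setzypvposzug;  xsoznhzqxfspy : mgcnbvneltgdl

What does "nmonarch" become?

Looking at the pairs, the operation is to swap the first and last characters, then shift every letter 12 places backward in the alphabet (wrapping around).
Applying both steps to "nmonarch": "hmonarcn", then "vacbofqb".

vacbofqb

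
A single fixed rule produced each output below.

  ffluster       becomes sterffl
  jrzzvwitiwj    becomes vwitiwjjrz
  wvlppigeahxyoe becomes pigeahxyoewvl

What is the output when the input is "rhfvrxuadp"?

rxuadprhf

In each case the input is transformed by: move the first 3 characters to the end (rotate left by 3), then delete the first character.
"rhfvrxuadp" → "rxuadprhf".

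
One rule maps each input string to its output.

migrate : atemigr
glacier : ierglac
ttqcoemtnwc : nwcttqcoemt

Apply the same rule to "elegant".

anteleg

The transformation: move the last 3 characters to the front (rotate right by 3).
Doing the same to "elegant": "anteleg".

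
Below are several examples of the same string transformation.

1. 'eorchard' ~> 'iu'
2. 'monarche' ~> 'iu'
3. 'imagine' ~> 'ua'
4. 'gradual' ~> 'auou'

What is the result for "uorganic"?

Rule — shift every letter 6 places backward in the alphabet (wrapping around), then keep only the vowels.
"uorganic" → "oilauhcw" → "oiau".
(Check on "gradual": → "aluxouf" → "auou" ✓)

oiau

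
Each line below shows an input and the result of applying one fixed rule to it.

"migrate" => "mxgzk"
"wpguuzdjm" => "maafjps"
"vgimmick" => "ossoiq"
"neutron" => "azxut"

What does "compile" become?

svork

What's happening: delete the first 2 characters, then shift every letter 6 places forward in the alphabet (wrapping around).
Starting from "compile": after the first operation, "mpile"; after the second, "svork".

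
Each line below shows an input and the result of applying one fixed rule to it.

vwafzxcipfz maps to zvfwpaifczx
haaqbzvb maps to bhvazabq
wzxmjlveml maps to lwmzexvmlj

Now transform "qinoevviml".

lqmiinvove

What's happening: reverse the string, then take characters alternately from the front and the back (1st, last, 2nd, 2nd-last, ...).
For "qinoevviml", step one produces "lmivveoniq"; step two turns that into "lqmiinvove".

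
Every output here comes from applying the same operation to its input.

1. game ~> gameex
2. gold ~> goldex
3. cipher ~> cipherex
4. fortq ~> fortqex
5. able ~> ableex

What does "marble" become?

marbleex

Rule — append "ex".
On "marble" that produces "marbleex".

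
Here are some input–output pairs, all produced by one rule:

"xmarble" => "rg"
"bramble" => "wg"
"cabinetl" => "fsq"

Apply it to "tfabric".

kw

The pattern: shift every letter 5 places forward in the alphabet (wrapping around), then keep one character in every 3, starting at position 2 (positions 2nd, 5th, 8th, ...).
Applying that to "tfabric" gives "kw".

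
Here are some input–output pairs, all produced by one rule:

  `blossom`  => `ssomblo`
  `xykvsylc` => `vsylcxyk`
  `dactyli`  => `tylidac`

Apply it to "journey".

rneyjou

The pattern: move the first 3 characters to the end (rotate left by 3).
Doing the same to "journey": "rneyjou".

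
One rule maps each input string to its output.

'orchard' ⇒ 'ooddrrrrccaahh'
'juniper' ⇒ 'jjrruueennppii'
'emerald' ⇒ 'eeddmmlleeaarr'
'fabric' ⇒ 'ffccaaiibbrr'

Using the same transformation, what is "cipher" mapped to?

Rule — take characters alternately from the front and the back (1st, last, 2nd, 2nd-last, ...), then double every character.
Applying both steps to "cipher": "crieph", then "ccrriieepphh".

ccrriieepphh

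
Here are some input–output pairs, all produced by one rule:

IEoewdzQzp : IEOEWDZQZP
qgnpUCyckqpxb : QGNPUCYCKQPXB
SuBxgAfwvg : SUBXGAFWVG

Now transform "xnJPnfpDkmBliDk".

The transformation: convert every letter to uppercase.
Applying that to "xnJPnfpDkmBliDk" gives "XNJPNFPDKMBLIDK".

XNJPNFPDKMBLIDK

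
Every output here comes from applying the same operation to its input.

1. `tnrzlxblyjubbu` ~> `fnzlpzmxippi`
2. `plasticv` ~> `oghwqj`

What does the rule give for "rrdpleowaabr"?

The transformation: delete the first 2 characters, then shift every letter 12 places backward in the alphabet (wrapping around).
Applying both steps to "rrdpleowaabr": "dpleowaabr", then "rdzsckoopf".
(Check on "tnrzlxblyjubbu": → "rzlxblyjubbu" → "fnzlpzmxippi" ✓)

rdzsckoopf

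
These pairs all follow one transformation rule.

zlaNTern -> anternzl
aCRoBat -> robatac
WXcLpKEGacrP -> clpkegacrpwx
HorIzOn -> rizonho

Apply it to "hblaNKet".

lankethb

Looking at the pairs, the operation is to move the first 2 characters to the end (rotate left by 2), then convert every letter to lowercase.
Starting from "hblaNKet": after the first operation, "laNKethb"; after the second, "lankethb".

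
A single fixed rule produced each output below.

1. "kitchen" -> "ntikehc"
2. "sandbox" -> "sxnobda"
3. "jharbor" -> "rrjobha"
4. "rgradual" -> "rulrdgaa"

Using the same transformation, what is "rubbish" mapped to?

The pattern: sort the characters into reverse alphabetical order, then swap each adjacent pair of characters (1↔2, 3↔4, ...).
For "rubbish", step one produces "usrihbb"; step two turns that into "suirbhb".
(Check on "sandbox": → "xsondba" → "sxnobda" ✓)

suirbhb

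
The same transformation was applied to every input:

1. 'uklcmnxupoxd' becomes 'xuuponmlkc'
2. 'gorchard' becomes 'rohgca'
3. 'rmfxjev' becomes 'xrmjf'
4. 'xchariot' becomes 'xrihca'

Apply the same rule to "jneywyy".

What's happening: delete the last 2 characters, then sort the characters into reverse alphabetical order.
Applying both steps to "jneywyy": "jneyw", then "ywnje".
(Check on "xchariot": → "xchari" → "xrihca" ✓)

ywnje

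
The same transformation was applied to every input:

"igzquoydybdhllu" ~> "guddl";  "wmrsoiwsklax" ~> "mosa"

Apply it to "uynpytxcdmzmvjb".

Looking at the pairs, the operation is to keep one character in every 3, starting at position 2 (positions 2nd, 5th, 8th, ...).
So "uynpytxcdmzmvjb" becomes "yyczj".

yyczj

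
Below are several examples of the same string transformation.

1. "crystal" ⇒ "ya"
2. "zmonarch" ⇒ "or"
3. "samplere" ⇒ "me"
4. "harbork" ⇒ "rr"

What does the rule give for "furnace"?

rc

The pattern: keep one character in every 3, starting at position 3 (positions 3rd, 6th, 9th, ...).
"furnace" → "rc".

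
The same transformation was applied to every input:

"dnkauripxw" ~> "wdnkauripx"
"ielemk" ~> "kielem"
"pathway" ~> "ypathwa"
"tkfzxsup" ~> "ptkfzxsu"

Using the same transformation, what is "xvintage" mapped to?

In each case the input is transformed by: move the last character to the front.
Applying that to "xvintage" gives "exvintag".

exvintag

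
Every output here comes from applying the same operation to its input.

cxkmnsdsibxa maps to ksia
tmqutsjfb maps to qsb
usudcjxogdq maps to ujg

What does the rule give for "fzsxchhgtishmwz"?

shthz

What's happening: keep one character in every 3, starting at position 3 (positions 3rd, 6th, 9th, ...).
So "fzsxchhgtishmwz" becomes "shthz".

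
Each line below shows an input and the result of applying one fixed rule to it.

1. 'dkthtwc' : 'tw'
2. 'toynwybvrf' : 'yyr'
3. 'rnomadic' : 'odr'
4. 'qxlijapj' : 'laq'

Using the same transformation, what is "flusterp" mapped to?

uef

The transformation: move the first character to the end, then keep one character in every 3, starting at position 2 (positions 2nd, 5th, 8th, ...).
For "flusterp", step one produces "lusterpf"; step two turns that into "uef".
(Check on "qxlijapj": → "xlijapjq" → "laq" ✓)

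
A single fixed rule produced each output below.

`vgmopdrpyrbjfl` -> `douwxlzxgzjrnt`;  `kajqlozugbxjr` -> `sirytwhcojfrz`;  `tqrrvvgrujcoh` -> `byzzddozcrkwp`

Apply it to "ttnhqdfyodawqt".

bbvpylngwlieyb

Rule — shift every letter 8 places forward in the alphabet (wrapping around).
"ttnhqdfyodawqt" → "bbvpylngwlieyb".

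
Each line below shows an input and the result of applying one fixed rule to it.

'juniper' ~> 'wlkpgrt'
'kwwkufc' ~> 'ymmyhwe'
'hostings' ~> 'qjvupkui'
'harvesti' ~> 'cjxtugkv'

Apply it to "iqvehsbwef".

skgxujydhg

Each output is the input with this applied: swap each adjacent pair of characters (1↔2, 3↔4, ...), then shift every letter 2 places forward in the alphabet (wrapping around).
Applying both steps to "iqvehsbwef": "qievshwbfe", then "skgxujydhg".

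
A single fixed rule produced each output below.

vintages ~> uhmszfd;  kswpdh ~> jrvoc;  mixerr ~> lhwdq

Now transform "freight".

What's happening: delete the last character, then shift every letter 1 place backward in the alphabet (wrapping around).
Applying both steps to "freight": "freigh", then "eqdhfg".

eqdhfg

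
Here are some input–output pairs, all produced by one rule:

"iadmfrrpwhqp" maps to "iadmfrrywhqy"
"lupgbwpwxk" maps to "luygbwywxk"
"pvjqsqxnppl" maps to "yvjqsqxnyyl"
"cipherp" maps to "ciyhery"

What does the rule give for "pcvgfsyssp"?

The transformation: replace every "p" with "y".
For "pcvgfsyssp" the result is "ycvgfsyssy".

ycvgfsyssy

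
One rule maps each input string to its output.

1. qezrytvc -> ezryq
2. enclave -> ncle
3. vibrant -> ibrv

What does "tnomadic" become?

Rule — delete the last 3 characters, then move the first character to the end.
Starting from "tnomadic": after the first operation, "tnoma"; after the second, "nomat".
(Check on "vibrant": → "vibr" → "ibrv" ✓)

nomat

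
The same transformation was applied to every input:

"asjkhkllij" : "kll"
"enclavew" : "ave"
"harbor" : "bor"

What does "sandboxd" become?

box

Looking at the pairs, the operation is to swap the front and back halves of the string, then keep only the first 3 characters.
Applying that to "sandboxd" gives "box".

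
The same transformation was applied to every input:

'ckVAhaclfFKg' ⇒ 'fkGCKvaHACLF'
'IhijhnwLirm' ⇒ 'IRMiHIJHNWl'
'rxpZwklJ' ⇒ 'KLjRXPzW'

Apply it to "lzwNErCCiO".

cIoLZWneRc

The pattern: move the last 3 characters to the front (rotate right by 3), then flip the case of every letter.
Starting from "lzwNErCCiO": after the first operation, "CiOlzwNErC"; after the second, "cIoLZWneRc".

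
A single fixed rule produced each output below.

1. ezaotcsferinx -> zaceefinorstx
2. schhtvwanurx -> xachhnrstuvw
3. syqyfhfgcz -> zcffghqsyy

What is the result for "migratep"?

The rule is to sort the characters into alphabetical order, then move the last character to the front.
For "migratep", step one produces "aegimprt"; step two turns that into "taegimpr".

taegimpr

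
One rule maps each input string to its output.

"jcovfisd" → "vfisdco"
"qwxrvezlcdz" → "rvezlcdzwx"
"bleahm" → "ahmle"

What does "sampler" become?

Rule — delete the first character, then move the first 2 characters to the end (rotate left by 2).
For "sampler", step one produces "ampler"; step two turns that into "pleram".

pleram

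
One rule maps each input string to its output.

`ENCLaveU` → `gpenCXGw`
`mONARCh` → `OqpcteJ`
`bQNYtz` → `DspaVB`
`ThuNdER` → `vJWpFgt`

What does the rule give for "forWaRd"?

The transformation: shift every letter 2 places forward in the alphabet (wrapping around), then flip the case of every letter.
For "forWaRd", step one produces "hqtYcTf"; step two turns that into "HQTyCtF".

HQTyCtF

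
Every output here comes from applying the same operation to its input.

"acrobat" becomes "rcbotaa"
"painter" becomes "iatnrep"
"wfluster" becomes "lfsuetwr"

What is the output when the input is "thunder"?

uhdnret

Looking at the pairs, the operation is to move the first character to the end, then swap each adjacent pair of characters (1↔2, 3↔4, ...).
Working it through for "thunder": intermediate "hundert", final "uhdnret".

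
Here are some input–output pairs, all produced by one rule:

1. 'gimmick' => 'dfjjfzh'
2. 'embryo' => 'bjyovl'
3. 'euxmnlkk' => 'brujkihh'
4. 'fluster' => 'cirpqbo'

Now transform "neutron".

kbrqolk

In each case the input is transformed by: shift every letter 3 places backward in the alphabet (wrapping around).
So "neutron" becomes "kbrqolk".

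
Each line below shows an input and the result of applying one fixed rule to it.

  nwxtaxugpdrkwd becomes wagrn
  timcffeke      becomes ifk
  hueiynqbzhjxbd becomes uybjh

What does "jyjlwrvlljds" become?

The rule is to swap the first and last characters, then keep one character in every 3, starting at position 2 (positions 2nd, 5th, 8th, ...).
Starting from "jyjlwrvlljds": after the first operation, "syjlwrvlljdj"; after the second, "ywld".

ywld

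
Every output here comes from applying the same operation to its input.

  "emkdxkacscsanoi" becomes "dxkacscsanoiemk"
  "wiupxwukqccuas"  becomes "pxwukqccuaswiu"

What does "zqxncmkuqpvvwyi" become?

What's happening: move the first 3 characters to the end (rotate left by 3).
"zqxncmkuqpvvwyi" → "ncmkuqpvvwyizqx".

ncmkuqpvvwyizqx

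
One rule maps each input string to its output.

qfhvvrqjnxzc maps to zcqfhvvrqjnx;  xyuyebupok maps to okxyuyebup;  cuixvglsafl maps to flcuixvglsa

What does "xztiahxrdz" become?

Rule — move the last 2 characters to the front (rotate right by 2).
Doing the same to "xztiahxrdz": "dzxztiahxr".

dzxztiahxr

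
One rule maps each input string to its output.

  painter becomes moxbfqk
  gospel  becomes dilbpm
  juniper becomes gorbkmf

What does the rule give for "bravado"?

yloaxxs

In each case the input is transformed by: take characters alternately from the front and the back (1st, last, 2nd, 2nd-last, ...), then shift every letter 3 places backward in the alphabet (wrapping around).
Starting from "bravado": after the first operation, "bordaav"; after the second, "yloaxxs".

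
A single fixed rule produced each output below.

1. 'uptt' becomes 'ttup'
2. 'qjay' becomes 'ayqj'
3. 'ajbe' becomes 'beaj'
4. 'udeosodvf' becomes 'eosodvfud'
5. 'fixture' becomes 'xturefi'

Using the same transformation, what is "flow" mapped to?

owfl

Each output is the input with this applied: move the first 2 characters to the end (rotate left by 2).
For "flow" the result is "owfl".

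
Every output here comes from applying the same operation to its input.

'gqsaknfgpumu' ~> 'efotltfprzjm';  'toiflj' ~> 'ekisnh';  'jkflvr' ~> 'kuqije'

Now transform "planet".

In each case the input is transformed by: shift every letter 1 place backward in the alphabet (wrapping around), then swap the front and back halves of the string.
Applying that to "planet" gives "mdsokz".
(Check on "gqsaknfgpumu": → "fprzjmefotlt" → "efotltfprzjm" ✓)

mdsokz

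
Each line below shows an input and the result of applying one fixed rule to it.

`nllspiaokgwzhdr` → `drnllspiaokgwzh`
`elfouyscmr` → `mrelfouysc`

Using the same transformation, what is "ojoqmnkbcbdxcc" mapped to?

ccojoqmnkbcbdx

The pattern: move the last 2 characters to the front (rotate right by 2).
On "ojoqmnkbcbdxcc" that produces "ccojoqmnkbcbdx".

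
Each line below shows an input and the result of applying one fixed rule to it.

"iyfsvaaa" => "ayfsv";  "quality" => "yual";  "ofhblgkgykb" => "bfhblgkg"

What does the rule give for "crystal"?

The pattern: swap the first and last characters, then delete the last 3 characters.
Applying both steps to "crystal": "lrystac", then "lrys".
(Check on "ofhblgkgykb": → "bfhblgkgyko" → "bfhblgkg" ✓)

lrys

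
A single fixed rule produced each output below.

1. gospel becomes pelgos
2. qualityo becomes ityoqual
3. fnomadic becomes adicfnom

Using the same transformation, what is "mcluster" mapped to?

The transformation: swap the front and back halves of the string.
On "mcluster" that produces "stermclu".

stermclu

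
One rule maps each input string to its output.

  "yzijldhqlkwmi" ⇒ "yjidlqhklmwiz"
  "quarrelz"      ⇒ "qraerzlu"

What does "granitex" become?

Each output is the input with this applied: swap each adjacent pair of characters (1↔2, 3↔4, ...), then move the first character to the end.
Applying that to "granitex" gives "gnatixer".

gnatixer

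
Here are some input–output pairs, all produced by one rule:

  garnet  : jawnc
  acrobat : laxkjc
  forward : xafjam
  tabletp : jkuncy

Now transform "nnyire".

The pattern: delete the first character, then shift every letter 9 places forward in the alphabet (wrapping around).
Working it through for "nnyire": intermediate "nyire", final "whran".

whran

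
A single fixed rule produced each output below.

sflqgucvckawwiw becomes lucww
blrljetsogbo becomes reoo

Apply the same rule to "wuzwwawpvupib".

zavi

Rule — keep one character in every 3, starting at position 3 (positions 3rd, 6th, 9th, ...).
Applying that to "wuzwwawpvupib" gives "zavi".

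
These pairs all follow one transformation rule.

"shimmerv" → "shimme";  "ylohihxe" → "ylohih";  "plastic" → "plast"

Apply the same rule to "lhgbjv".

lhgb

Each output is the input with this applied: delete the last 2 characters.
Doing the same to "lhgbjv": "lhgb".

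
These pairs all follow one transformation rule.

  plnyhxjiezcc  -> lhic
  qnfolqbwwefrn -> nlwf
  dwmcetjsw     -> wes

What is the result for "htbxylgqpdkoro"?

tyqko

The rule is to keep one character in every 3, starting at position 2 (positions 2nd, 5th, 8th, ...).
On "htbxylgqpdkoro" that produces "tyqko".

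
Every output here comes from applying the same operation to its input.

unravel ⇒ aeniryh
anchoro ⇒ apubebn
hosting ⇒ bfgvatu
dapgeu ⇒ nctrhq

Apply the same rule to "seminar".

In each case the input is transformed by: move the first character to the end, then shift every letter 13 places forward in the alphabet (wrapping around) — i.e. ROT13.
For "seminar", step one produces "eminars"; step two turns that into "rzvanef".

rzvanef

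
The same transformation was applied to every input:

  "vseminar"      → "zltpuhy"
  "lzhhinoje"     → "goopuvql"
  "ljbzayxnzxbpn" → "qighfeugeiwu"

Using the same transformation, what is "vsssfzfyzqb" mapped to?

zzzmgmfgxi

In each case the input is transformed by: delete the first character, then shift every letter 7 places forward in the alphabet (wrapping around).
Working it through for "vsssfzfyzqb": intermediate "sssfzfyzqb", final "zzzmgmfgxi".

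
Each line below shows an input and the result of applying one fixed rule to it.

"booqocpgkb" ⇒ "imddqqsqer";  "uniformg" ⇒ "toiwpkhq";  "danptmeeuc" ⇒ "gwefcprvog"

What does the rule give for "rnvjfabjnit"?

pkvtpxlhcdl

Each output is the input with this applied: move the last 3 characters to the front (rotate right by 3), then shift every letter 2 places forward in the alphabet (wrapping around).
So "rnvjfabjnit" becomes "pkvtpxlhcdl".
(Check on "booqocpgkb": → "gkbbooqocp" → "imddqqsqer" ✓)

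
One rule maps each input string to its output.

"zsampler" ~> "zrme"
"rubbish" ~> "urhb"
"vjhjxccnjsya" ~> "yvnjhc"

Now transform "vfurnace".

The transformation: sort the characters into reverse alphabetical order, then keep every other character starting from the first (positions 1st, 3rd, 5th, ...).
For "vfurnace", step one produces "vurnfeca"; step two turns that into "vrfc".

vrfc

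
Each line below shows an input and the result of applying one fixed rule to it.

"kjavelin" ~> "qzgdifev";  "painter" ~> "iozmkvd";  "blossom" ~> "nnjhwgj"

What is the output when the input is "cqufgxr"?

The rule is to move the first 3 characters to the end (rotate left by 3), then shift every letter 5 places backward in the alphabet (wrapping around).
"cqufgxr" → "fgxrcqu" → "absmxlp".

absmxlp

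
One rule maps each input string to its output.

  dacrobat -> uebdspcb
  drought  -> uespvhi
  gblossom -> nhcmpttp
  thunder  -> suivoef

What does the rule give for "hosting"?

hiptujo

The transformation: shift every letter 1 place forward in the alphabet (wrapping around), then move the last character to the front.
For "hosting", step one produces "iptujoh"; step two turns that into "hiptujo".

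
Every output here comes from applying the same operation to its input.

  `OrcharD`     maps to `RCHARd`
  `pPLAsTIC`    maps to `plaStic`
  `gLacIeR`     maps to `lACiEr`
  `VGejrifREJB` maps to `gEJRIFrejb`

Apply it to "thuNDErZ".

HUndeRz

The pattern: delete the first character, then flip the case of every letter.
Applying both steps to "thuNDErZ": "huNDErZ", then "HUndeRz".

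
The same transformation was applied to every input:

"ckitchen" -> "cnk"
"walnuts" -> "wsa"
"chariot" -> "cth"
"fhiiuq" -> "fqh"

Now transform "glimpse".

The rule is to take characters alternately from the front and the back (1st, last, 2nd, 2nd-last, ...), then keep only the first 3 characters.
Applying both steps to "glimpse": "gelsipm", then "gel".

gel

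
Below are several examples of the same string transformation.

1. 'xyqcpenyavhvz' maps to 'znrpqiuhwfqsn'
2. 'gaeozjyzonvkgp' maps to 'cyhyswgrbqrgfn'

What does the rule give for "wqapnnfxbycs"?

qukoishffxpt

Each output is the input with this applied: move the last 3 characters to the front (rotate right by 3), then shift every letter 8 places backward in the alphabet (wrapping around).
Applying both steps to "wqapnnfxbycs": "ycswqapnnfxb", then "qukoishffxpt".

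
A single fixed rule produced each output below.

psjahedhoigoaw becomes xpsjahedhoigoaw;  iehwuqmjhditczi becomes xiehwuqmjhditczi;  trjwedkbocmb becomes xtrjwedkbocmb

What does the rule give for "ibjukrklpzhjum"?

xibjukrklpzhjum

The rule is to prepend "x".
Applying that to "ibjukrklpzhjum" gives "xibjukrklpzhjum".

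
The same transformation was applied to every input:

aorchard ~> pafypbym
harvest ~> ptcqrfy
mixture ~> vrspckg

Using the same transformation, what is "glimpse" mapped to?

The pattern: shift every letter 2 places backward in the alphabet (wrapping around), then move the first 2 characters to the end (rotate left by 2).
On "glimpse": the first step gives "ejgknqc", and the second then gives "gknqcej".

gknqcej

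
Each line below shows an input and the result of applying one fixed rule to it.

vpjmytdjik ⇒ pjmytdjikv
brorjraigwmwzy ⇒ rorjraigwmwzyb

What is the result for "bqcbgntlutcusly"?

qcbgntlutcuslyb

Each output is the input with this applied: move the first character to the end.
"bqcbgntlutcusly" → "qcbgntlutcuslyb".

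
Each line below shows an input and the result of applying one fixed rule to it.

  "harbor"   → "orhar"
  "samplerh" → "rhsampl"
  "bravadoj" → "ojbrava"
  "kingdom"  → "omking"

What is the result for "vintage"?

The pattern: move the last 3 characters to the front (rotate right by 3), then delete the first character.
Starting from "vintage": after the first operation, "agevint"; after the second, "gevint".

gevint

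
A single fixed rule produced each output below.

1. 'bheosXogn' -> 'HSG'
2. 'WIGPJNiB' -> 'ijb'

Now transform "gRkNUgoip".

ruI

What's happening: flip the case of every letter, then keep one character in every 3, starting at position 2 (positions 2nd, 5th, 8th, ...).
Applying both steps to "gRkNUgoip": "GrKnuGOIP", then "ruI".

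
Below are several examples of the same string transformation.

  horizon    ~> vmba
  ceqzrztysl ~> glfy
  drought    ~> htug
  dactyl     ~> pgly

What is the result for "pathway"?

The rule is to shift every letter 13 places forward in the alphabet (wrapping around) — i.e. ROT13, then keep only the last 4 characters.
"pathway" → "cngujnl" → "ujnl".

ujnl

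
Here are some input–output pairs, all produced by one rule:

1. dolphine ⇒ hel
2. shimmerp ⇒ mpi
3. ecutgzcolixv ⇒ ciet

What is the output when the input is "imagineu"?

The transformation: swap the front and back halves of the string, then keep one character in every 3, starting at position 1 (positions 1st, 4th, 7th, ...).
"imagineu" → "ineuimag" → "iua".

iua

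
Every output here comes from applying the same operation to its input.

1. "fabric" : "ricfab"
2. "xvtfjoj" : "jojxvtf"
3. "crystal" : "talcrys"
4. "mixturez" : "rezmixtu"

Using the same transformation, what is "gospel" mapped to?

pelgos

The pattern: move the last 3 characters to the front (rotate right by 3).
Doing the same to "gospel": "pelgos".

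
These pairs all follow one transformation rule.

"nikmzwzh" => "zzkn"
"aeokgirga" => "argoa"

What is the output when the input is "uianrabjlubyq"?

qblbrau

Rule — keep every other character starting from the first (positions 1st, 3rd, 5th, ...), then reverse the string.
For "uianrabjlubyq", step one produces "uarblbq"; step two turns that into "qblbrau".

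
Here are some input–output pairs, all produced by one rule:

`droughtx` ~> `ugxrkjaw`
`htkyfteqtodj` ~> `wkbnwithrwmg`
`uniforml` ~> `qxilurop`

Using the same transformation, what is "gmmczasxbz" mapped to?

The rule is to shift every letter 3 places forward in the alphabet (wrapping around), then swap each adjacent pair of characters (1↔2, 3↔4, ...).
"gmmczasxbz" → "jppfcdvaec" → "pjfpdcavce".

pjfpdcavce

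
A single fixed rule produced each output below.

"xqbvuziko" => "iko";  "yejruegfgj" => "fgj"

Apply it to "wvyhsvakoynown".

The pattern: keep only the last 3 characters.
For "wvyhsvakoynown" the result is "own".

own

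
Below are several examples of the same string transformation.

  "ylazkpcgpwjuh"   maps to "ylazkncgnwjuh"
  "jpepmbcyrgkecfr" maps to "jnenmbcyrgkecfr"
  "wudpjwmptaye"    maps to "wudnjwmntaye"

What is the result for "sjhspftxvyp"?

sjhsnftxvyn

The transformation: replace every "p" with "n".
So "sjhspftxvyp" becomes "sjhsnftxvyn".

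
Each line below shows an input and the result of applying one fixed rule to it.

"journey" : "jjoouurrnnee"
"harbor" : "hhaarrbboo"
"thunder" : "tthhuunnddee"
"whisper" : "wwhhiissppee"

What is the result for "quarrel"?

The pattern: double every character, then delete the last 2 characters.
For "quarrel", step one produces "qquuaarrrreell"; step two turns that into "qquuaarrrree".

qquuaarrrree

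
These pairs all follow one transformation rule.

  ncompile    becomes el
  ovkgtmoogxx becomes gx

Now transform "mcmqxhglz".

gz

The pattern: swap each adjacent pair of characters (1↔2, 3↔4, ...), then keep only the last 2 characters.
For "mcmqxhglz", step one produces "cmqmhxlgz"; step two turns that into "gz".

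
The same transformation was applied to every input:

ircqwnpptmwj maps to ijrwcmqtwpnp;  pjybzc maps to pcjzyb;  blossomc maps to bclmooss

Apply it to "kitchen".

kniethc

Each output is the input with this applied: take characters alternately from the front and the back (1st, last, 2nd, 2nd-last, ...).
On "kitchen" that produces "kniethc".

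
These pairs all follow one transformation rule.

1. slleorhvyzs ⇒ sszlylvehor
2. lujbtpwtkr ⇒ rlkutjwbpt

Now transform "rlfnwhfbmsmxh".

Each output is the input with this applied: reverse the string, then take characters alternately from the front and the back (1st, last, 2nd, 2nd-last, ...).
"rlfnwhfbmsmxh" → "hxmsmbfhwnflr" → "hrxlmfsnmwbhf".

hrxlmfsnmwbhf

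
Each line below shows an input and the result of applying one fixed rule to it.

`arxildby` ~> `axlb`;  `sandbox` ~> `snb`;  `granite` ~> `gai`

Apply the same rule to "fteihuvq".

fehv

In each case the input is transformed by: swap each adjacent pair of characters (1↔2, 3↔4, ...), then keep every other character starting from the second (positions 2nd, 4th, 6th, ...).
Doing the same to "fteihuvq": "fehv".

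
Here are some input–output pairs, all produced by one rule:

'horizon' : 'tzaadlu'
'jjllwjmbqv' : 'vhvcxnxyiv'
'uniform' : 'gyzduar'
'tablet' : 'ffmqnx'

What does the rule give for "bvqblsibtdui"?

The pattern: take characters alternately from the front and the back (1st, last, 2nd, 2nd-last, ...), then shift every letter 12 places forward in the alphabet (wrapping around).
Starting from "bvqblsibtdui": after the first operation, "bivuqdbtlbsi"; after the second, "nuhgcpnfxneu".

nuhgcpnfxneu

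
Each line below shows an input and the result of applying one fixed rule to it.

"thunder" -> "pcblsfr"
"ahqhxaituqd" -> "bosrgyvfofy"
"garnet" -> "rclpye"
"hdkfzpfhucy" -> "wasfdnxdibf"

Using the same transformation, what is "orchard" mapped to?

bpyfapm

The rule is to shift every letter 2 places backward in the alphabet (wrapping around), then reverse the string.
Applying that to "orchard" gives "bpyfapm".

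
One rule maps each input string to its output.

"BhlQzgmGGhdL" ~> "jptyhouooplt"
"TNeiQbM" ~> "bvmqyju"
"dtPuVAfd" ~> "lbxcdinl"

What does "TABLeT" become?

bijtmb

The pattern: shift every letter 8 places forward in the alphabet (wrapping around), then convert every letter to lowercase.
Working it through for "TABLeT": intermediate "BIJTmB", final "bijtmb".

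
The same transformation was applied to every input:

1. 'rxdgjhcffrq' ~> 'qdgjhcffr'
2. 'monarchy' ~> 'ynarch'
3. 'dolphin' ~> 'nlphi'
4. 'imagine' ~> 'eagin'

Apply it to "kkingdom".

In each case the input is transformed by: delete the first 2 characters, then move the last character to the front.
Starting from "kkingdom": after the first operation, "ingdom"; after the second, "mingdo".

mingdo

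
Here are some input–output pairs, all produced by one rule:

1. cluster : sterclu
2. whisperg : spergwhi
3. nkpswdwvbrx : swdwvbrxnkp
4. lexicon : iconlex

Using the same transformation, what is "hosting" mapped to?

tinghos

Looking at the pairs, the operation is to move the first 3 characters to the end (rotate left by 3).
For "hosting" the result is "tinghos".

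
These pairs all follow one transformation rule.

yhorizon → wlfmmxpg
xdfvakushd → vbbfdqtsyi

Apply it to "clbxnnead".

Each output is the input with this applied: take characters alternately from the front and the back (1st, last, 2nd, 2nd-last, ...), then shift every letter 2 places backward in the alphabet (wrapping around).
Applying both steps to "clbxnnead": "cdlabexnn", then "abjyzcvll".

abjyzcvll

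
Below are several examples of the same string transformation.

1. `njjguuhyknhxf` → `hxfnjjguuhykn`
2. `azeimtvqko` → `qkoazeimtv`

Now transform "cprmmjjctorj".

orjcprmmjjct

In each case the input is transformed by: move the last 3 characters to the front (rotate right by 3).
Doing the same to "cprmmjjctorj": "orjcprmmjjct".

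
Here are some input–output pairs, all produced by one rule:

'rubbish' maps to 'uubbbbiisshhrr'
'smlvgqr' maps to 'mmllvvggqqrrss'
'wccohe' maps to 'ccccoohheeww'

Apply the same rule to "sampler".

Looking at the pairs, the operation is to double every character, then move the first 2 characters to the end (rotate left by 2).
Applying both steps to "sampler": "ssaammpplleerr", then "aammpplleerrss".

aammpplleerrss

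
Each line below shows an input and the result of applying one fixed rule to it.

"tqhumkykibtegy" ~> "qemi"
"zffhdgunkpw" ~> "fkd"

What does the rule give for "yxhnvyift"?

xiv

In each case the input is transformed by: take characters alternately from the front and the back (1st, last, 2nd, 2nd-last, ...), then keep one character in every 3, starting at position 3 (positions 3rd, 6th, 9th, ...).
For "yxhnvyift", step one produces "ytxfhinyv"; step two turns that into "xiv".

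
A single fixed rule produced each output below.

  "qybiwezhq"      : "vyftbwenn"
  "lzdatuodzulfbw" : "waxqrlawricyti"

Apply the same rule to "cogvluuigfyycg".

The transformation: move the first character to the end, then shift every letter 3 places backward in the alphabet (wrapping around).
So "cogvluuigfyycg" becomes "ldsirrfdcvvzdz".

ldsirrfdcvvzdz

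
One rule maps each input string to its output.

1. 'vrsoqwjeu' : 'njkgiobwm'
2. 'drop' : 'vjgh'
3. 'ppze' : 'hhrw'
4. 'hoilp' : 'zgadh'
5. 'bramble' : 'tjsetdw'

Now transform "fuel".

xmwd

Looking at the pairs, the operation is to shift every letter 8 places backward in the alphabet (wrapping around).
So "fuel" becomes "xmwd".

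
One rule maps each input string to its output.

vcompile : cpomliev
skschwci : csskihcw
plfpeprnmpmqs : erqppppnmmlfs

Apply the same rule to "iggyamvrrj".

avrrmjiggy

Rule — sort the characters into reverse alphabetical order, then swap the first and last characters.
Doing the same to "iggyamvrrj": "avrrmjiggy".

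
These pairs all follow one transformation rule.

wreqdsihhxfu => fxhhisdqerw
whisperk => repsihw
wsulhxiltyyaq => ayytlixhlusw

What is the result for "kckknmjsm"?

sjmnkkck

The rule is to delete the last character, then reverse the string.
For "kckknmjsm" the result is "sjmnkkck".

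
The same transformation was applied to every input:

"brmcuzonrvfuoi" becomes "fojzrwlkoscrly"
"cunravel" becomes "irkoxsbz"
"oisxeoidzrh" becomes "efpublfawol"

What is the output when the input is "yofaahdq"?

Rule — shift every letter 3 places backward in the alphabet (wrapping around), then swap the first and last characters.
For "yofaahdq", step one produces "vlcxxean"; step two turns that into "nlcxxeav".

nlcxxeav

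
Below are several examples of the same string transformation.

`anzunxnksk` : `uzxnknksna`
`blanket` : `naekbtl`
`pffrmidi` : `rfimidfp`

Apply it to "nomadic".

amidnco

Rule — move the first 2 characters to the end (rotate left by 2), then swap each adjacent pair of characters (1↔2, 3↔4, ...).
Applying both steps to "nomadic": "madicno", then "amidnco".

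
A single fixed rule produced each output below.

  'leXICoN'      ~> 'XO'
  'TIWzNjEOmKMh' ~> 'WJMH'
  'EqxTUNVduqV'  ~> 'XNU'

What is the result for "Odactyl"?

AY

The rule is to keep one character in every 3, starting at position 3 (positions 3rd, 6th, 9th, ...), then convert every letter to uppercase.
Starting from "Odactyl": after the first operation, "ay"; after the second, "AY".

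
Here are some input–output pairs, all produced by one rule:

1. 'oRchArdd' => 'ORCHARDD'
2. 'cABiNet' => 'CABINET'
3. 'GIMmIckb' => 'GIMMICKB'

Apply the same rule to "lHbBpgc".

The transformation: convert every letter to uppercase.
On "lHbBpgc" that produces "LHBBPGC".

LHBBPGC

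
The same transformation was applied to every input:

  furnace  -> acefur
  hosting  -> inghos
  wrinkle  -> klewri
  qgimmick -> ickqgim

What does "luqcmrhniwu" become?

iwuluqcmrh

In each case the input is transformed by: move the last 3 characters to the front (rotate right by 3), then delete the last character.
Working it through for "luqcmrhniwu": intermediate "iwuluqcmrhn", final "iwuluqcmrh".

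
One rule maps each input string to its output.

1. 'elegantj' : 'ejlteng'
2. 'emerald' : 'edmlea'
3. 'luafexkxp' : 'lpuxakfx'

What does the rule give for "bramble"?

berlab

Looking at the pairs, the operation is to take characters alternately from the front and the back (1st, last, 2nd, 2nd-last, ...), then delete the last character.
So "bramble" becomes "berlab".
(Check on "emerald": → "edmlear" → "edmlea" ✓)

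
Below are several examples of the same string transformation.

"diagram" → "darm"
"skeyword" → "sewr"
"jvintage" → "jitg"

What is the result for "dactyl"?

What's happening: keep every other character starting from the first (positions 1st, 3rd, 5th, ...).
So "dactyl" becomes "dcy".

dcy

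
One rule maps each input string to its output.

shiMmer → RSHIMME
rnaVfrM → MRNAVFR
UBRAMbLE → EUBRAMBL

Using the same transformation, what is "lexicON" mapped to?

NLEXICO

In each case the input is transformed by: move the last character to the front, then convert every letter to uppercase.
Working it through for "lexicON": intermediate "NlexicO", final "NLEXICO".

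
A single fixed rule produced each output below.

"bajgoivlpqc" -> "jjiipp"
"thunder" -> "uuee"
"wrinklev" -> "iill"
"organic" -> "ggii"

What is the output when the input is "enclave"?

What's happening: keep one character in every 3, starting at position 3 (positions 3rd, 6th, 9th, ...), then double every character.
For "enclave", step one produces "cv"; step two turns that into "ccvv".

ccvv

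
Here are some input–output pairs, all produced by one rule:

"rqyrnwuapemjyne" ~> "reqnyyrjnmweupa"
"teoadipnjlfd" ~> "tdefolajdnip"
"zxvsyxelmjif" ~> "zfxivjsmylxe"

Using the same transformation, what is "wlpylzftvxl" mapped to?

The transformation: take characters alternately from the front and the back (1st, last, 2nd, 2nd-last, ...).
"wlpylzftvxl" → "wllxpvytlfz".

wllxpvytlfz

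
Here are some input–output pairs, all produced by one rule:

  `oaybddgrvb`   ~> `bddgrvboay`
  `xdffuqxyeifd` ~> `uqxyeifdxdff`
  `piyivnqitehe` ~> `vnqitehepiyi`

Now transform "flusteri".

usterifl

Rule — move the last 2 characters to the front (rotate right by 2), then swap the front and back halves of the string.
For "flusteri", step one produces "rifluste"; step two turns that into "usterifl".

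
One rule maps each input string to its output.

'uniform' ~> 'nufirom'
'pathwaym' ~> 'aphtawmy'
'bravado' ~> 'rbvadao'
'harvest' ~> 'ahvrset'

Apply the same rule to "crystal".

The transformation: swap each adjacent pair of characters (1↔2, 3↔4, ...).
So "crystal" becomes "rcsyatl".

rcsyatl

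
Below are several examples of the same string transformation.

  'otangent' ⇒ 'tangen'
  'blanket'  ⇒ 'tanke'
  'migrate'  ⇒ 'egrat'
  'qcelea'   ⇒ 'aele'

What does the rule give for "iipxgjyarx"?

The pattern: delete the first 2 characters, then move the last character to the front.
For "iipxgjyarx", step one produces "pxgjyarx"; step two turns that into "xpxgjyar".

xpxgjyar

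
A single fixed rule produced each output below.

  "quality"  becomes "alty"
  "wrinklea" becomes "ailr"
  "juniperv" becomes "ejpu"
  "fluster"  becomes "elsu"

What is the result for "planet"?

alp

The pattern: sort the characters into alphabetical order, then keep every other character starting from the first (positions 1st, 3rd, 5th, ...).
"planet" → "aelnpt" → "alp".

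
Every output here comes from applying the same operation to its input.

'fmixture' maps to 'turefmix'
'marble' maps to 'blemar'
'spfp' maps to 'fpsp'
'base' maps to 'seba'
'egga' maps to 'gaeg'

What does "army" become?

myar

In each case the input is transformed by: swap the front and back halves of the string.
"army" → "myar".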